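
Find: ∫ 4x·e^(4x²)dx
Let u=4x², du=8x dx
∫ (1/2)e^u du=e^u/2+C

Answer: e^(4x²)/2+C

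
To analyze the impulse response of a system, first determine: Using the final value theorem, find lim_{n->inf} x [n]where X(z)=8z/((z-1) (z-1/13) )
Final value theorem: lim x[n] = lim_{z->1} (z-1) * X(z)
(z-1) * X(z) = 8z/(z-1/13)
As z->1: 8/(1-1/13) = 8/(12/13) = 26/3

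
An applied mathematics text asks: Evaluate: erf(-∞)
erf(-∞)=-1 (the error function is odd, so erf(-∞)=-erf(∞)=-1)

Answer: -1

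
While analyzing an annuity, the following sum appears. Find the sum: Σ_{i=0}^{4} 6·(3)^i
Geometric series: S = a(1 - r^n)/(1 - r)
a = 6, r = 3, n = 5
S = 6(1 - 243)/-2 = 726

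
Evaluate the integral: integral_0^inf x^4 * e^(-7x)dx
This is a Gamma integral. Substitute u=7x (du=7 dx):
integral_0^inf x^4*e^(-7x) dx=(1/7^5) integral_0^inf u^4*e^(-u) du
=Gamma(5)/7^5=4!/7^5=24/16807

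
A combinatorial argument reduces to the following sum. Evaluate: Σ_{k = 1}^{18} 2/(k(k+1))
Partial fractions: 2/(k(k + 1)) = 2/k - 2/(k + 1)
Telescoping sum: 2(1 - 1/19) = 2·18/19

Answer: 36/19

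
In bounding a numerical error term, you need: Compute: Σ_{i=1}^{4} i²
Using formula: Σ i^2 = n(n + 1)(2n + 1)/6 = 4·5·9/6 = 30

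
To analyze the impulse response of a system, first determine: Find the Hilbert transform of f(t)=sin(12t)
The Hilbert transform shifts each frequency component by -pi/2.
H{sin(wt)} = -cos(wt)
With w = 12: H{sin(12t)} = -cos(12t)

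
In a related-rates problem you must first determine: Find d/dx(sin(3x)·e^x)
Product rule: (fg)'=f'g + fg'
f=sin(3x), f'=3·cos(3x)
g=e^x, g'=e^x

Answer: 3·cos(3x)·e^x + sin(3x)·e^x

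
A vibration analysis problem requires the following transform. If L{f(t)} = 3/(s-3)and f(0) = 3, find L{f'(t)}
L{f'(t)}=s·F(s) - f(0)=3s/(s-3)-3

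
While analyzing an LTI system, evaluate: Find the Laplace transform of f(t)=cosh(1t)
L{cosh(at)} = s/(s²-a²)
L{cosh(1t)} = s/(s²-1)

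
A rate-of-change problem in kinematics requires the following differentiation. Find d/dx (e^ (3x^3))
Chain rule: d/dx[e^u]=e^u · u' where u=3x^3
u'=9x^2

Answer: 9x^2·e^(3x^3)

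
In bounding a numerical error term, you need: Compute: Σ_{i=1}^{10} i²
Using formula: Σ i^2=n(n + 1)(2n + 1)/6=10·11·21/6=385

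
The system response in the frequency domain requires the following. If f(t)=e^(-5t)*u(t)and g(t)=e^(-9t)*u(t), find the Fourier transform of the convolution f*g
By the convolution theorem: F{f*g} = F(omega)*G(omega)
F(omega) = 1/(5+j*omega), G(omega) = 1/(9+j*omega)
F{f*g} = 1/((5+j*omega)(9+j*omega))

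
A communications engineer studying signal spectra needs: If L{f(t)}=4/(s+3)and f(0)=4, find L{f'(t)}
L{f'(t)} = s·F(s) - f(0) = 4s/(s + 3) - 4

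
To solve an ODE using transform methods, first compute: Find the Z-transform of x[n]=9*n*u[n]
Z{n * u[n]}=z/(z-1)^2
By linearity: Z{9 * n * u[n]}=9z/(z-1)^2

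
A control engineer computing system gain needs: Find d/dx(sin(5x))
Chain rule: d/dx[sin(u)]=cos(u)·u' where u=5x
u'=5

Answer: 5·cos(5x)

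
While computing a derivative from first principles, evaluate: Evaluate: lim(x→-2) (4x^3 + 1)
Polynomial is continuous, so substitute x=-2:
4·(-2)^3 + 1=-31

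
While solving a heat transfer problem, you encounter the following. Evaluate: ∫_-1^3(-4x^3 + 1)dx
Step 1: Find antiderivative F(x) = -x^4+x
Step 2: F(3) - F(-1) = -78 - (-2) = -76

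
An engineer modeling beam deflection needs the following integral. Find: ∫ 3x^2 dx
Using power rule: ∫ 3x^2 dx = 3/3 x^3+C = x^3+C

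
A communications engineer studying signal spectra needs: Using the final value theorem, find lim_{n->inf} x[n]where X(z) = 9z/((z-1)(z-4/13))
Final value theorem: lim x[n] = lim_{z->1} (z-1) * X(z)
(z-1) * X(z) = 9z/(z-4/13)
As z->1: 9/(1 - 4/13) = 9/(9/13) = 13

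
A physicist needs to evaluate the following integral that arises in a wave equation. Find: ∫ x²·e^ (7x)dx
Integration by parts twice:
First: u=x², dv=e^(7x) dx => x²e^(7x)/7 - (2/7)∫ xe^(7x) dx
Second (∫ xe^(7x) dx): xe^(7x)/7 - e^(7x)/49
Combining: e^(7x)(x²/7-2x/49+2/343)+C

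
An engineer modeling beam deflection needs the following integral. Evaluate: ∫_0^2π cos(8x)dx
Antiderivative: sin(8x)/8
Evaluate at bounds: [sin(8·2π)/8] - [sin(8·0)/8]
= ((0) - (0))/8 = 0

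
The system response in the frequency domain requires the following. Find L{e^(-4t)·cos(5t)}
First shifting: L{e^(at)f(t)} = F(s-a)
L{cos(5t)} = s/(s²+25)
Shift: (s+4)/((s+4)²+25)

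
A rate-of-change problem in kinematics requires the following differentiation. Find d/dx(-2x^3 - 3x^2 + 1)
Power rule: d/dx(ax^n) = n·a·x^(n-1)
Term by term: -6·x^2 - 6·x

Answer: -6x^2 - 6x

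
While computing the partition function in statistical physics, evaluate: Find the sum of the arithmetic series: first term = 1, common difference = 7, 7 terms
Last term: a_n = 1 + (7 - 1)·7 = 43
Sum = n(a_1 + a_n)/2 = 7(1 + 43)/2 = 154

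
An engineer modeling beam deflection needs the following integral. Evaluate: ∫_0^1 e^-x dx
Antiderivative: -e^-x
Evaluate: -(e^-1 - 1)

Answer: (e^-1 - 1)/(-1)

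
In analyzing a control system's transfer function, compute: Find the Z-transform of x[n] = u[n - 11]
Using the time-shift property: Z{u[n-11]}=z^(-11)*z/(z-1)
=z^(-10)/(z-1)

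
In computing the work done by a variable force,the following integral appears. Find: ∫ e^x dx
Since d/dx[e^x]=+e^x, we get 1e^x+C

Answer: e^x+C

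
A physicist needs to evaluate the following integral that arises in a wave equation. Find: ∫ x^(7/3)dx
Power rule: ∫ x^(7/3) dx = x^(10/3)/(10/3)+C

Answer: (3/10)·x^(10/3)+C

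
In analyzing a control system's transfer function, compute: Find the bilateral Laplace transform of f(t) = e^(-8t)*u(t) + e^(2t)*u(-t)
For e^(-8t) * u(t): L=1/(s+8), Re(s) > -8
For e^(2t) * u(-t): L=-1/(s-2), Re(s) < 2
Combined: F(s)=1/(s+8)-1/(s-2), -8 < Re(s) < 2

Answer: 1/(s+8)-1/(s-2), ROC: -8 < Re(s) < 2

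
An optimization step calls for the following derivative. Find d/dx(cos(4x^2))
Chain rule: d/dx[cos(u)] = -sin(u)·u' where u = 4x^2
u' = 8x

Answer: -8x·sin(4x^2)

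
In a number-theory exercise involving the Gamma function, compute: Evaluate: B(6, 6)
B(x,y)=Γ(x)Γ(y)/Γ(x+y)=(x-1)!(y-1)!/(x+y-1)!
B(6,6)=5!·5!/11!=1/2772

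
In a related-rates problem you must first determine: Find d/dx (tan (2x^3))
Chain rule: d/dx[tan(u)]=sec²(u)·u' where u=2x^3
u'=6x^2

Answer: 6x^2·sec²(2x^3)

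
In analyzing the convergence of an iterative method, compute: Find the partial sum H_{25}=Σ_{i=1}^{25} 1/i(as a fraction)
H_25=1 + 1/2 + 1/3 + ... + 1/25
=34052522467/8923714800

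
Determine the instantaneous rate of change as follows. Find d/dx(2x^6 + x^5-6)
Power rule: d/dx(ax^n)=n·a·x^(n-1)
Term by term: 12·x^5 + 5·x^4

Answer: 12x^5 + 5x^4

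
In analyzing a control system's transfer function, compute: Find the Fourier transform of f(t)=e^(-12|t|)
Using the standard pair: F{e^(-a|t|)}=2a/(a^2 + omega^2)
With a=12: F(omega)=24/(144 + omega^2)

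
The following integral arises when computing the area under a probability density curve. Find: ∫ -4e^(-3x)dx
Since d/dx[e^(-3x)] = -3e^(-3x), we get 4/3 e^(-3x) + C

Answer: (4/3)e^(-3x) + C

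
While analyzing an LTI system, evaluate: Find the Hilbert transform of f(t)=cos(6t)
The Hilbert transform shifts each frequency component by -pi/2.
H{cos(wt)} = sin(wt)
With w = 6: H{cos(6t)} = sin(6t)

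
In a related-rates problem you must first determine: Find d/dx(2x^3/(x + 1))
Quotient rule: (f/g)' = (f'g - fg')/g²
f = 2x^3, f' = 6x^2
g = x + 1, g' = 1

Answer: (6x^2·(x + 1) - 2x^3)/(x + 1)²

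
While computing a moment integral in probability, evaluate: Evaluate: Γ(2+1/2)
Γ(n+1/2) = (2n)!√π/(4^n·n!)
= 24√π/(16·2) = (3/4)·√π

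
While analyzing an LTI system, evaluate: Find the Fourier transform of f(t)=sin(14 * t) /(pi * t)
sin(W*t)/(pi*t)=(W/pi)*sinc(W*t/pi) is the impulse response of the ideal low-pass filter with cutoff W (here W=14).
Its Fourier transform is a rectangular function:
F(omega)=1 for |omega| < 14, 0 otherwise

Answer: rect(omega/28) [i.e., 1 for |omega| < 14, 0 otherwise]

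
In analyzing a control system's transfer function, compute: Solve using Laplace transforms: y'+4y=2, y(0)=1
Take L of both sides: sY(s)-1+4Y(s)=2/s
Y(s)(s+4)=2/s+1
Y(s)=2/(s(s+4))+1/(s+4)
Partial fractions: 2/(s(s+4))=(1/2)/s - (1/2)/(s+4)
So Y(s)=(1/2)/s+(1/2)/(s+4)
Inverse transform (L^(-1){1/s}=1, L^(-1){1/(s+4)}=e^(-4t)):

Answer: y(t)=1/2+(1/2)·e^(-4t)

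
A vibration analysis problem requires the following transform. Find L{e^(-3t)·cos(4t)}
First shifting: L{e^(at)f(t)}=F(s-a)
L{cos(4t)}=s/(s² + 16)
Shift: (s + 3)/((s + 3)² + 16)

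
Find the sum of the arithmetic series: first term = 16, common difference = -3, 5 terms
Last term: a_n=16 + (5 - 1)·-3=4
Sum=n(a_1 + a_n)/2=5(16 + 4)/2=50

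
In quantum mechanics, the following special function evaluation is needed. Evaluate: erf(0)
erf(0) = 0 (error function is odd and erf(0) = 0 by definition)

Answer: 0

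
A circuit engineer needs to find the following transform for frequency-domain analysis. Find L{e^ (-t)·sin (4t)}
First shifting: L{e^(at)f(t)}=F(s-a)
L{sin(4t)}=4/(s² + 16)
Shift: 4/((s + 1)² + 16)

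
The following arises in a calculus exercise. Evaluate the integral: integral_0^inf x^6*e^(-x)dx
This is a Gamma integral. Substitute u = 1x:
integral_0^inf x^6*e^(-x) dx = (1/1^7) integral_0^inf u^6*e^(-u) du
= Gamma(7)/1^7 = 6!/1^7 = 720/1

Answer: 720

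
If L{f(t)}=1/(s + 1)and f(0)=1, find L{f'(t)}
L{f'(t)} = s·F(s) - f(0) = s/(s + 1) - 1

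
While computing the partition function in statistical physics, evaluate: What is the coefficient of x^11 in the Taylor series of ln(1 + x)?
ln(1+x) = Σ (-1)^(n+1) x^n/n
Coefficient of x^11 = (-1)^12/11 = 1/11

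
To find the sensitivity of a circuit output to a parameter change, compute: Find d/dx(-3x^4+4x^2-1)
Power rule: d/dx(ax^n) = n·a·x^(n-1)
Term by term: -12·x^3+8·x

Answer: -12x^3+8x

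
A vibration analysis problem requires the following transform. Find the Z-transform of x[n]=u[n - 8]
Using the time-shift property: Z{u[n-8]} = z^(-8)*z/(z-1)
= z^(-7)/(z-1)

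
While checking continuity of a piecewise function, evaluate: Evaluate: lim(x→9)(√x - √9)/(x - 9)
Multiply by conjugate (√x + √9)/(√x + √9):
= (x - 9)/((x - 9)(√x + √9)) = 1/(√x + √9)
As x → 9: 1/(2√9)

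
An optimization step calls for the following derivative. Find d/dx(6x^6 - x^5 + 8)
Power rule: d/dx(ax^n) = n·a·x^(n-1)
Term by term: 36·x^5-5·x^4

Answer: 36x^5-5x^4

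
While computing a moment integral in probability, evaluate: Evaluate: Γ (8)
Γ(n) = (n-1)! for positive integers
Γ(8) = 7! = 5040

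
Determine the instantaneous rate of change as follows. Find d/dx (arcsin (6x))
d/dx[arcsin(u)]=u'/√(1-u²), u=6x, u'=6

Answer: 6/√(1 - 36x²)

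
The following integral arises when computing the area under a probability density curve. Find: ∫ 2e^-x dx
Since d/dx[e^-x]=- e^-x, we get -2e^-x + C

Answer: -2e^-x + C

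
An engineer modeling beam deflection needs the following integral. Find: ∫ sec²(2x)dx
Since d/dx[tan(2x)] = 2sec²(2x), integral = tan(2x)/2 + C

Answer: (1/2)tan(2x) + C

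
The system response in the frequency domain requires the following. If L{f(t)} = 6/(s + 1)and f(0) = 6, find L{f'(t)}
L{f'(t)}=s·F(s) - f(0)=6s/(s+1)-6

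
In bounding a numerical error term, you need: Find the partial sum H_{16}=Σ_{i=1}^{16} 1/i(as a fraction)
H_16 = 1+1/2+1/3+...+1/16
= 2436559/720720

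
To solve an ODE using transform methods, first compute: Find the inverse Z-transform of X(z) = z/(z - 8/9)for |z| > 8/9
Standard pair: z/(z-a) <-> a^n*u[n] for causal signals
With a=8/9: x[n]=(8/9)^n*u[n]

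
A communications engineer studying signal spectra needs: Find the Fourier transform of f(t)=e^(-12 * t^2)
The Fourier transform of a Gaussian e^(-a*t^2) is sqrt(pi/a)*e^(-omega^2/(4a)).
With a = 12: F(omega) = sqrt(pi/12)*e^(-omega^2/48)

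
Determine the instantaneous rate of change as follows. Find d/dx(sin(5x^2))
Chain rule: d/dx[sin(u)]=cos(u)·u' where u=5x^2
u'=10x

Answer: 10x·cos(5x^2)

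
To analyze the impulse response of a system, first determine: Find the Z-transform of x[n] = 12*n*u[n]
Z{n * u[n]}=z/(z-1)^2
By linearity: Z{12 * n * u[n]}=12z/(z-1)^2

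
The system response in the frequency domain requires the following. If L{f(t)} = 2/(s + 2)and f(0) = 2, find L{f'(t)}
L{f'(t)} = s·F(s) - f(0) = 2s/(s + 2) - 2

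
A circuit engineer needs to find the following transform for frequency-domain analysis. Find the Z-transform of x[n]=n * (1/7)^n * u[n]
Using the property Z{n * a^n * u[n]}=az/(z-a)^2
With a=1/7: X(z)=(1/7)z/(z - 1/7)^2, |z| > 1/7

Answer: (1/7)z/(z - 1/7)^2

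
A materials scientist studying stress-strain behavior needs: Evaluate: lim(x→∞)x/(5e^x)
Apply L'Hôpital 1 times (∞/∞ each time):
Eventually get 1!/(5e^x) → 0

Answer: 0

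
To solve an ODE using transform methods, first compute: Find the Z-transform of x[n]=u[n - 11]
Using the time-shift property: Z{u[n-11]} = z^(-11) * z/(z-1)
= z^(-10)/(z-1)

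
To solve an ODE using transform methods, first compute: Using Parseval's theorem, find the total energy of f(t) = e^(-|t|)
Parseval's theorem: E=integral |f(t)|^2 dt=(1/2pi) integral |F(omega)|^2 domega
E=integral_{-inf}^{inf} e^(-2|t|) dt=2*integral_0^inf e^(-2t) dt=2/(2*1)=1/1

Answer: 1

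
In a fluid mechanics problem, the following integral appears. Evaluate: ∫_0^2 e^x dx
Antiderivative: e^x
Evaluate: (e^2 - 1)

Answer: e^2 - 1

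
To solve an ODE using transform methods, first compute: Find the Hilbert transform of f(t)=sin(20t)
The Hilbert transform shifts each frequency component by -pi/2.
H{sin(wt)} = -cos(wt)
With w = 20: H{sin(20t)} = -cos(20t)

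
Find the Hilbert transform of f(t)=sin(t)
The Hilbert transform shifts each frequency component by -pi/2.
H{sin(wt)}=-cos(wt)
With w=1: H{sin(t)}=-cos(t)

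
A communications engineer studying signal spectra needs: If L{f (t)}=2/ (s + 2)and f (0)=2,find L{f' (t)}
L{f'(t)} = s·F(s) - f(0) = 2s/(s+2)-2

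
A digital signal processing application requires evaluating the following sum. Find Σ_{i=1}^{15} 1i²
= 1·n(n+1)(2n+1)/6 = 1·15·16·31/6 = 1240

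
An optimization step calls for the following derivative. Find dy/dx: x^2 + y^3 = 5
Differentiate: 2x + 3y^2·(dy/dx)=0
dy/dx=-2x/(3y^2)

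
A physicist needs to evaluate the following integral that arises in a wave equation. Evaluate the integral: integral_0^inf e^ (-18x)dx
integral_0^inf e^(-18x) dx = [-1/18*e^(-18x)]_0^inf
= 0 - (-1/18) = 1/18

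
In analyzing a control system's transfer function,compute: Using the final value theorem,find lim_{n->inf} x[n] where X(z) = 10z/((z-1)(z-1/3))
Final value theorem: lim x[n] = lim_{z->1} (z-1) * X(z)
(z-1) * X(z) = 10z/(z-1/3)
As z->1: 10/(1-1/3) = 10/(2/3) = 15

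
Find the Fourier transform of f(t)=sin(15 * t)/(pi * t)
sin(W * t)/(pi * t) = (W/pi) * sinc(W * t/pi) is the impulse response of the ideal low-pass filter with cutoff W (here W = 15).
Its Fourier transform is a rectangular function:
F(omega) = 1 for |omega| < 15, 0 otherwise

Answer: rect(omega/30) [i.e., 1 for |omega| < 15, 0 otherwise]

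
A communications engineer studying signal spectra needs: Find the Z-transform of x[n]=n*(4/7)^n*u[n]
Using the property Z{n*a^n*u[n]} = az/(z-a)^2
With a = 4/7: X(z) = (4/7)z/(z - 4/7)^2, |z| > 4/7

Answer: (4/7)z/(z - 4/7)^2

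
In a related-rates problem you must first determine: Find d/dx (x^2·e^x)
Product rule: (fg)'=f'g + fg'
f=x^2, f'=2x
g=e^x, g'=e^x

Answer: 2x·e^x + x^2·e^x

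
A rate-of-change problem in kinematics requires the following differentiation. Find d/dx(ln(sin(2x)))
Chain rule: d/dx[ln(u)] = u'/u where u = sin(2x)
u' = 2cos(2x)

Answer: (2cos(2x))/(sin(2x))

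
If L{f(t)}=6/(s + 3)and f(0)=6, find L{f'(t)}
L{f'(t)} = s·F(s) - f(0) = 6s/(s + 3) - 6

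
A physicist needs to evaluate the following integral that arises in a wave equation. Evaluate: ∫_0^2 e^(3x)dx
Antiderivative: (1/3)e^(3x)
Evaluate: (1/3)(e^6 - 1)

Answer: (e^6 - 1)/3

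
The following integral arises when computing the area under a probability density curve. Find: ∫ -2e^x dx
Since d/dx[e^x]=+ e^x, we get -2e^x + C

Answer: -2e^x + C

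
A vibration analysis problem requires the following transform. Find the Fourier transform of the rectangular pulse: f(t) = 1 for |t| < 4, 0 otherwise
F(omega) = integral from -4 to 4 of e^(-j*omega*t) dt
= 2*sin(4*omega)/omega = 8*sinc(4*omega/pi)

Answer: 2*sin(4*omega)/omega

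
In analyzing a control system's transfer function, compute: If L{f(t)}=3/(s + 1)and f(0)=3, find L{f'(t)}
L{f'(t)} = s·F(s) - f(0) = 3s/(s + 1) - 3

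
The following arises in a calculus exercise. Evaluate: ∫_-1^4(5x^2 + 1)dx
Step 1: Find antiderivative F(x)=(5/3)x^3 + x
Step 2: F(4) - F(-1)=332/3 - (-8/3)=340/3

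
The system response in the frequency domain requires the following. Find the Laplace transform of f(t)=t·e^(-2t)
L{t·e^(at)}=1/(s-a)²
L{t·e^(-2t)}=1/(s+2)²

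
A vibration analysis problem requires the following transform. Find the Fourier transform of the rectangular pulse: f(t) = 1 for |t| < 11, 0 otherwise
F(omega) = integral from -11 to 11 of e^(-j * omega * t) dt
= 2 * sin(11 * omega)/omega = 22 * sinc(11 * omega/pi)

Answer: 2 * sin(11 * omega)/omega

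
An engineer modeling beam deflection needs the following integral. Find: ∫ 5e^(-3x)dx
Since d/dx[e^(-3x)] = -3e^(-3x), we get -5/3 e^(-3x) + C

Answer: (-5/3)e^(-3x) + C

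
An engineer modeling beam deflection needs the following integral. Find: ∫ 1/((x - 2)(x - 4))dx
Partial fractions: 1/((x-2)(x-4))=A/(x-2)+B/(x-4)
A=-1/2, B=1/2
∫ [-1/2· 1/(x-2)+1/2· 1/(x-4)] dx
=(1/2)[ln|x-4| - ln|x-2|]+C

Answer: (1/2)·ln|(x-4)/(x-2)|+C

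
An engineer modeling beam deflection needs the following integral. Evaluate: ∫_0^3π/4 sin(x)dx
Antiderivative: -cos(x)
Evaluate at bounds: [-cos(1·3π/4)/1] - [-cos(1·0)/1]
=(-(-√2/2) + (1))/1=1 + √2/2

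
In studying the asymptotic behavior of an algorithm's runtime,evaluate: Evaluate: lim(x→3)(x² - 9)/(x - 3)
Factor: (x² - 9)=(x-3)(x+3)
Cancel (x-3): lim(x→3) (x+3)=6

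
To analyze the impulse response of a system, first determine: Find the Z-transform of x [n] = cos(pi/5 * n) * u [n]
Z{cos(w0 * n) * u[n]}=z(z - cos(w0))/(z^2-2z * cos(w0)+1)
With w0=pi/5: X(z)=z(z - cos(pi/5))/(z^2-2z * cos(pi/5)+1)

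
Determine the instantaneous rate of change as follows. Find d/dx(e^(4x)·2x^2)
Product rule: (fg)' = f'g+fg'
f = e^(4x), f' = 4·e^(4x)
g = 2x^2, g' = 4x

Answer: 8·e^(4x)·x^2+4·e^(4x)·x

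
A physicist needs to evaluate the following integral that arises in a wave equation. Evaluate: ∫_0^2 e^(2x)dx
Antiderivative: (1/2)e^(2x)
Evaluate: (1/2)(e^4 - 1)

Answer: (e^4 - 1)/2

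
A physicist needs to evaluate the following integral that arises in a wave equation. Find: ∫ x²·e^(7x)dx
Integration by parts twice:
First: u = x², dv = e^(7x) dx => x²e^(7x)/7 - (2/7)∫ xe^(7x) dx
Second (∫ xe^(7x) dx): xe^(7x)/7 - e^(7x)/49
Combining: e^(7x)(x²/7-2x/49+2/343)+C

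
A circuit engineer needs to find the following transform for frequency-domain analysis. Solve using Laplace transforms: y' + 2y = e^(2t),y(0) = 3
Take L: sY - 3 + 2Y=1/(s-2)
Y(s + 2)=1/(s-2) + 3
Y=1/((s-2)(s + 2)) + 3/(s + 2)
Partial fractions: 1/((s-2)(s + 2))=(1/4)/(s-2) - (1/4)/(s + 2)
So Y=(1/4)/(s-2) + (11/4)/(s + 2)
Inverse Laplace transform (L^(-1){1/(s-2)}=e^(2t), L^(-1){1/(s + 2)}=e^(-2t)):

Answer: y(t)=(1/4)·e^(2t) + (11/4)·e^(-2t)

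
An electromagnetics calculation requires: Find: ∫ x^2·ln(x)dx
By parts: u=ln(x), dv=x^2 dx
du=1/x dx, v=x^3/3
=x^3·ln(x)/3 - ∫ x^2/3 dx
=x^3·ln(x)/3 - x^3/9 + C

Answer: x^3(ln(x)/3 - 1/9) + C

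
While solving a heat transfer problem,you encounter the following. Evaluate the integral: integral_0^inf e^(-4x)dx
integral_0^inf e^(-4x) dx = [-1/4*e^(-4x)]_0^inf
= 0 - (-1/4) = 1/4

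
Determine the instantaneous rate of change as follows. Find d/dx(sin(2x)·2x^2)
Product rule: (fg)' = f'g+fg'
f = sin(2x), f' = 2·cos(2x)
g = 2x^2, g' = 4x

Answer: 4·cos(2x)·x^2+4·sin(2x)·x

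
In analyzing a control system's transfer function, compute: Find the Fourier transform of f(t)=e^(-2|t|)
Using the standard pair: F{e^(-a|t|)} = 2a/(a^2+omega^2)
With a = 2: F(omega) = 4/(4+omega^2)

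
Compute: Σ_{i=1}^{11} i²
Using formula: Σ i^2 = n(n+1)(2n+1)/6 = 11·12·23/6 = 506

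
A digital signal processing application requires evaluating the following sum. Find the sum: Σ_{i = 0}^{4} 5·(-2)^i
Geometric series: S = a(1 - r^n)/(1 - r)
a = 5, r = -2, n = 5
S = 5(1+32)/3 = 55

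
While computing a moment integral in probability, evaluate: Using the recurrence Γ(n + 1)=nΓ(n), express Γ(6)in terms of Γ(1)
Γ(6)=5Γ(5)=5·4Γ(4)=...=5!·Γ(1)=120·Γ(1)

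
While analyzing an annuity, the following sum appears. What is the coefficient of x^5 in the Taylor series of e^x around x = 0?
Taylor series of e^x=Σ x^n/n!
Coefficient of x^5=1/5!=1/120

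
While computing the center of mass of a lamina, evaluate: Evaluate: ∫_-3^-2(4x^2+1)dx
Step 1: Find antiderivative F(x)=(4/3)x^3+x
Step 2: F(-2) - F(-3)=-38/3 - (-39)=79/3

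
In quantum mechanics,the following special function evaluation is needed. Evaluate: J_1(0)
J_n(0)=0 for all n > 0 (Bessel function of first kind)
J_1(0)=0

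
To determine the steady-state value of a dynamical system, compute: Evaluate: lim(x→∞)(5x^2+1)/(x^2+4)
Divide numerator and denominator by x^2:
lim (5+1/x^2)/(1+4/x^2) = 5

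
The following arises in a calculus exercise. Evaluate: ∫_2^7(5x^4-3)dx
Step 1: Find antiderivative F(x)=x^5-3x
Step 2: F(7) - F(2)=16786 - (26)=16760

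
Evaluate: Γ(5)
Γ(n)=(n-1)! for positive integers
Γ(5)=4!=24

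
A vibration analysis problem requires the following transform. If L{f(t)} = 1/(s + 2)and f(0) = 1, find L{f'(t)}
L{f'(t)}=s·F(s) - f(0)=s/(s+2)-1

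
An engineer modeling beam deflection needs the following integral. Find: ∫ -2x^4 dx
Using power rule: ∫ -2x^4 dx=-2/5 x^5 + C=(-2/5)x^5 + C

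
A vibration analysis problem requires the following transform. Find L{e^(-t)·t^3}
First shifting: L{e^(at)f(t)} = F(s-a)
L{t^3} = 6/s^4
Shift s → s+1: 6/(s+1)^4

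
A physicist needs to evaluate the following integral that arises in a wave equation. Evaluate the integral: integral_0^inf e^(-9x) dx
integral_0^inf e^(-9x) dx = [-1/9*e^(-9x)]_0^inf
= 0 - (-1/9) = 1/9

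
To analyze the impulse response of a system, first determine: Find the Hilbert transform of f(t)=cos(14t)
The Hilbert transform shifts each frequency component by -pi/2.
H{cos(wt)}=sin(wt)
With w=14: H{cos(14t)}=sin(14t)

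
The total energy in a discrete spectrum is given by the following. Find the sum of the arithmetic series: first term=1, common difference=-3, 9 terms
Last term: a_n = 1+(9-1)·-3 = -23
Sum = n(a_1+a_n)/2 = 9(1+(-23))/2 = -99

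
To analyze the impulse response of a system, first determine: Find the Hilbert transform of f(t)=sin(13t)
The Hilbert transform shifts each frequency component by -pi/2.
H{sin(wt)}=-cos(wt)
With w=13: H{sin(13t)}=-cos(13t)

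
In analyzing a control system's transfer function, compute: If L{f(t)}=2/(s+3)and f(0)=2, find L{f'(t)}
L{f'(t)}=s·F(s) - f(0)=2s/(s + 3) - 2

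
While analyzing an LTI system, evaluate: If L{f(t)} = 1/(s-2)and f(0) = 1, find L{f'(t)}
L{f'(t)} = s·F(s) - f(0) = s/(s-2) - 1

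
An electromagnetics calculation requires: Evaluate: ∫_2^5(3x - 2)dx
Step 1: Find antiderivative F(x)=(3/2)x^2-2x
Step 2: F(5) - F(2)=55/2 - (2)=51/2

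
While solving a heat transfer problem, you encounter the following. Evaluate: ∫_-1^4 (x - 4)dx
Step 1: Find antiderivative F(x)=(1/2)x^2-4x
Step 2: F(4) - F(-1)=-8 - (9/2)=-25/2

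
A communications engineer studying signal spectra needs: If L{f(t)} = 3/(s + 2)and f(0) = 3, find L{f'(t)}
L{f'(t)} = s·F(s) - f(0) = 3s/(s + 2) - 3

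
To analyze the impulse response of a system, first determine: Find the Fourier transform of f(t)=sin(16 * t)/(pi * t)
sin(W * t)/(pi * t)=(W/pi) * sinc(W * t/pi) is the impulse response of the ideal low-pass filter with cutoff W (here W=16).
Its Fourier transform is a rectangular function:
F(omega)=1 for |omega| < 16, 0 otherwise

Answer: rect(omega/32) [i.e., 1 for |omega| < 16, 0 otherwise]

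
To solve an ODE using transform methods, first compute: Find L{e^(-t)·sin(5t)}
First shifting: L{e^(at)f(t)}=F(s-a)
L{sin(5t)}=5/(s²+25)
Shift: 5/((s+1)²+25)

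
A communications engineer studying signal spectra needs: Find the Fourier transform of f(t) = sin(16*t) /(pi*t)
sin(W * t)/(pi * t) = (W/pi) * sinc(W * t/pi) is the impulse response of the ideal low-pass filter with cutoff W (here W = 16).
Its Fourier transform is a rectangular function:
F(omega) = 1 for |omega| < 16, 0 otherwise

Answer: rect(omega/32) [i.e., 1 for |omega| < 16, 0 otherwise]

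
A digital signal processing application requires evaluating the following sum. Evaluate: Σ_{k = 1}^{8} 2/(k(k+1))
Partial fractions: 2/(k(k+1)) = 2/k - 2/(k+1)
Telescoping sum: 2(1-1/9) = 2·8/9

Answer: 16/9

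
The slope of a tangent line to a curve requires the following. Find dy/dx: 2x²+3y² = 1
Differentiate: 4x+6y·(dy/dx) = 0
dy/dx = -4x/(6y) = -(2/3)·(x/y)

Answer: dy/dx = -(2/3)·(x/y)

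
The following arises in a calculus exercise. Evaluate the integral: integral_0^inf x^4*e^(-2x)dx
This is a Gamma integral. Substitute u=2x (du=2 dx):
integral_0^inf x^4*e^(-2x) dx=(1/2^5) integral_0^inf u^4*e^(-u) du
=Gamma(5)/2^5=4!/2^5=24/32

Answer: 3/4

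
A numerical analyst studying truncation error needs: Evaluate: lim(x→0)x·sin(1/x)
Squeeze theorem: -|x| ≤ x·sin(1/x) ≤ |x|
Since x → 0 as x → 0, by squeeze theorem the limit is 0

Answer: 0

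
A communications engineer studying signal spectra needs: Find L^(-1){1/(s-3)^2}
L^(-1){1/(s-a)^n} = t^(n-1)·e^(at)/(n-1)!
Here a = 3, n = 2: t^1·e^(3t)/1

Answer: t·e^(3t)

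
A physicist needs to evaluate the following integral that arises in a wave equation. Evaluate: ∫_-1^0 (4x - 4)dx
Step 1: Find antiderivative F(x) = 2x^2-4x
Step 2: F(0) - F(-1) = 0 - (6) = -6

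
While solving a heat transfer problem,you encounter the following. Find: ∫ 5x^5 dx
Using power rule: ∫ 5x^5 dx = 5/6 x^6 + C = (5/6)x^6 + C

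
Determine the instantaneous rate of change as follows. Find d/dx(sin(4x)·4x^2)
Product rule: (fg)'=f'g + fg'
f=sin(4x), f'=4·cos(4x)
g=4x^2, g'=8x

Answer: 16·cos(4x)·x^2 + 8·sin(4x)·x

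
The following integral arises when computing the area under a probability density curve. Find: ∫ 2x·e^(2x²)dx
Let u=2x², du=4x dx
∫ (1/2)e^u du=e^u/2 + C

Answer: e^(2x²)/2 + C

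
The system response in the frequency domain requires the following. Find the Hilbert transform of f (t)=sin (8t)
The Hilbert transform shifts each frequency component by -pi/2.
H{sin(wt)}=-cos(wt)
With w=8: H{sin(8t)}=-cos(8t)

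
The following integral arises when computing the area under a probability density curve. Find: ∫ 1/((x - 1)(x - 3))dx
Partial fractions: 1/((x-1)(x-3))=A/(x-1)+B/(x-3)
A=-1/2, B=1/2
∫ [-1/2· 1/(x-1)+1/2· 1/(x-3)] dx
=(1/2)[ln|x-3| - ln|x-1|]+C

Answer: (1/2)·ln|(x-3)/(x-1)|+C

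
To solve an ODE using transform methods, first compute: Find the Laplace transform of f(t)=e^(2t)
L{e^(at)} = 1/(s-a)
L{e^(2t)} = 1/(s-2)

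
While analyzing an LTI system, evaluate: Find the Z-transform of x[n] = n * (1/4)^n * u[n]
Using the property Z{n*a^n*u[n]}=az/(z-a)^2
With a=1/4: X(z)=(1/4)z/(z - 1/4)^2, |z| > 1/4

Answer: (1/4)z/(z - 1/4)^2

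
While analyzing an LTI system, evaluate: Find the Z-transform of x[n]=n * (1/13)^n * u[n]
Using the property Z{n*a^n*u[n]} = az/(z-a)^2
With a = 1/13: X(z) = (1/13)z/(z - 1/13)^2, |z| > 1/13

Answer: (1/13)z/(z - 1/13)^2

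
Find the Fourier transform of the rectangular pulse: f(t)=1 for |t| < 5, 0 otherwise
F(omega) = integral from -5 to 5 of e^(-j*omega*t) dt
= 2*sin(5*omega)/omega = 10*sinc(5*omega/pi)

Answer: 2*sin(5*omega)/omega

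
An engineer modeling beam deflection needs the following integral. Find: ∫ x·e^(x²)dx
Let u = x², du = 2x dx
∫ (1/2)e^u du = e^u/2 + C

Answer: e^(x²)/2 + C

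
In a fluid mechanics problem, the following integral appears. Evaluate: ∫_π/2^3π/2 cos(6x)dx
Antiderivative: sin(6x)/6
Evaluate at bounds: [sin(6·3π/2)/6] - [sin(6·π/2)/6]
= ((0) - (0))/6 = 0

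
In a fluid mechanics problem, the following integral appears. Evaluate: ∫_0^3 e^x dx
Antiderivative: e^x
Evaluate: (e^3 - 1)

Answer: e^3 - 1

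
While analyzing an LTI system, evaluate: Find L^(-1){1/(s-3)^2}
L^(-1){1/(s-a)^n}=t^(n-1)·e^(at)/(n-1)!
Here a=3, n=2: t^1·e^(3t)/1

Answer: t·e^(3t)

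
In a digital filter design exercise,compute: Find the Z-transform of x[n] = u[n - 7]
Using the time-shift property: Z{u[n-7]}=z^(-7) * z/(z-1)
=z^(-6)/(z-1)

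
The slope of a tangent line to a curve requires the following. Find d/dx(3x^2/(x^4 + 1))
Quotient rule: (f/g)' = (f'g - fg')/g²
f = 3x^2, f' = 6x
g = x^4+1, g' = 4x^3

Answer: (6x·(x^4+1)-12x^5)/(x^4+1)²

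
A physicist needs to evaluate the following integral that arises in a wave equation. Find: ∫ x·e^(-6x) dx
Integration by parts: u=x, dv=e^(-6x) dx
du=dx, v=e^(-6x)/(-6)
=x·e^(-6x)/(-6) - ∫ e^(-6x)/(-6) dx
=x·e^(-6x)/(-6) - e^(-6x)/36 + C

Answer: e^(-6x)(x/(-6) - 1/36) + C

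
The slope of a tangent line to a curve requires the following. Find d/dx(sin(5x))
Chain rule: d/dx[sin(u)] = cos(u)·u' where u = 5x
u' = 5

Answer: 5·cos(5x)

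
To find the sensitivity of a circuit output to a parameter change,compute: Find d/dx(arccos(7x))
d/dx[arccos(u)] = -u'/√(1-u²), u = 7x, u' = 7

Answer: -7/√(1-49x²)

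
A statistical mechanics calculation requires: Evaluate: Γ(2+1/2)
Γ(n+1/2)=(2n)!√π/(4^n·n!)
=24√π/(16·2)=(3/4)·√π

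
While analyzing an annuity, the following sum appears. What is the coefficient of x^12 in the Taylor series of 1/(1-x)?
1/(1-x)=Σ x^n for |x|<1
All coefficients are 1

Answer: 1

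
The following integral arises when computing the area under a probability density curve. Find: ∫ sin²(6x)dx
Using identity sin²(u)=(1 - cos(2u))/2:
∫ (1 - cos(12x))/2 dx=x/2 - sin(12x)/24+C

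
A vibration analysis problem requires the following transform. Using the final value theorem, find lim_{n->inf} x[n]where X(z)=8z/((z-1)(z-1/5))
Final value theorem: lim x[n] = lim_{z->1} (z-1)*X(z)
(z-1)*X(z) = 8z/(z-1/5)
As z->1: 8/(1-1/5) = 8/(4/5) = 10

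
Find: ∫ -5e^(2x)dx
Since d/dx[e^(2x)] = 2e^(2x), we get -5/2 e^(2x)+C

Answer: (-5/2)e^(2x)+C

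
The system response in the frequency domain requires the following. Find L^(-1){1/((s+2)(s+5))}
Partial fractions: 1/((s + 2)(s + 5)) = A/(s + 2) + B/(s + 5)
Cover-up: A = 1/(s + 5)|_{s = -2} = 1/3; B = 1/(s + 2)|_{s = -5} = -1/3
L^(-1) = (1/3)e^(-2t) - (1/3)e^(-5t)

Answer: (1/3)(e^(-2t) - e^(-5t))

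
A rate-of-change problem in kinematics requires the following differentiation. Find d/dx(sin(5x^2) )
Chain rule: d/dx[sin(u)] = cos(u)·u' where u = 5x^2
u' = 10x

Answer: 10x·cos(5x^2)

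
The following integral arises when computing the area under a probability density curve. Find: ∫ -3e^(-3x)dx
Since d/dx[e^(-3x)]=-3e^(-3x), we get 1 e^(-3x) + C

Answer: e^(-3x) + C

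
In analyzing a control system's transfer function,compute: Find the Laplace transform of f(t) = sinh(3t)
L{sinh(at)} = a/(s²-a²)
L{sinh(3t)} = 3/(s²-9)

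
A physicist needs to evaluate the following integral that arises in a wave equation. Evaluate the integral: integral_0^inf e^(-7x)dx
integral_0^inf e^(-7x) dx = [-1/7*e^(-7x)]_0^inf
= 0 - (-1/7) = 1/7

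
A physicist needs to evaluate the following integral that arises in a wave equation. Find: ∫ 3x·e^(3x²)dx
Let u=3x², du=6x dx
∫ (1/2)e^u du=e^u/2 + C

Answer: e^(3x²)/2 + C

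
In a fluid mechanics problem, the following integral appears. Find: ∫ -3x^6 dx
Using power rule: ∫ -3x^6 dx=-3/7 x^7+C=(-3/7)x^7+C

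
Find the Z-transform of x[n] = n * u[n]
Standard pair: Z{n * u[n]}=z/(z-1)^2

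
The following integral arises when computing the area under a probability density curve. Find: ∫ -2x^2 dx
Using power rule: ∫ -2x^2 dx=-2/3 x^3 + C=(-2/3)x^3 + C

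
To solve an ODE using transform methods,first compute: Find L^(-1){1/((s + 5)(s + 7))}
Partial fractions: 1/((s + 5)(s + 7)) = A/(s + 5) + B/(s + 7)
Cover-up: A = 1/(s + 7)|_{s = -5} = 1/2; B = 1/(s + 5)|_{s = -7} = -1/2
L^(-1) = (1/2)e^(-5t) - (1/2)e^(-7t)

Answer: (1/2)(e^(-5t) - e^(-7t))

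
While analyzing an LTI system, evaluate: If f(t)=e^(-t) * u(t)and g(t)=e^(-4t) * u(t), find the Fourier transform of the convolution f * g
By the convolution theorem: F{f * g}=F(omega) * G(omega)
F(omega)=1/(1 + j * omega), G(omega)=1/(4 + j * omega)
F{f * g}=1/((1 + j * omega)(4 + j * omega))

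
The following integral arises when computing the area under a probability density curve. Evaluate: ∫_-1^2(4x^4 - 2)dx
Step 1: Find antiderivative F(x) = (4/5)x^5 - 2x
Step 2: F(2) - F(-1) = 108/5 - (6/5) = 102/5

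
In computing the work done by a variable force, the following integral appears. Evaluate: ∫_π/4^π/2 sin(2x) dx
Antiderivative: -cos(2x)/2
Evaluate at bounds: [-cos(2·π/2)/2] - [-cos(2·π/4)/2]
= (-(-1)+(0))/2 = 1/2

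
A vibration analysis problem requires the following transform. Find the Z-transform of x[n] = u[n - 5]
Using the time-shift property: Z{u[n-5]}=z^(-5) * z/(z-1)
=z^(-4)/(z-1)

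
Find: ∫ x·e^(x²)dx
Let u = x², du = 2x dx
∫ (1/2)e^u du = e^u/2+C

Answer: e^(x²)/2+C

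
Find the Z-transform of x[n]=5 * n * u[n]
Z{n * u[n]} = z/(z-1)^2
By linearity: Z{5 * n * u[n]} = 5z/(z-1)^2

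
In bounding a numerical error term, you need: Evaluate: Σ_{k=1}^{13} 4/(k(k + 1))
Partial fractions: 4/(k(k+1))=4/k - 4/(k+1)
Telescoping sum: 4(1-1/14)=4·13/14

Answer: 26/7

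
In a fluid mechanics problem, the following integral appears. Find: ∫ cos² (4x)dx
Using identity cos²(u) = (1+cos(2u))/2:
∫ (1+cos(8x))/2 dx = x/2+sin(8x)/16+C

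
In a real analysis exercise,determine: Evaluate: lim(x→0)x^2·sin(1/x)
Squeeze theorem: -|x^2| ≤ x^2·sin(1/x) ≤ |x^2|
Since x^2 → 0 as x → 0, by squeeze theorem the limit is 0

Answer: 0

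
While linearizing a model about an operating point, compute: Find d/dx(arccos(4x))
d/dx[arccos(u)]=-u'/√(1-u²), u=4x, u'=4

Answer: -4/√(1 - 16x²)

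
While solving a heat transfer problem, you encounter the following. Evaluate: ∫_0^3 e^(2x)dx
Antiderivative: (1/2)e^(2x)
Evaluate: (1/2)(e^6 - 1)

Answer: (e^6 - 1)/2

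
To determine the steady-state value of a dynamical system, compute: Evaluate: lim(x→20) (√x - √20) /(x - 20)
Multiply by conjugate (√x+√20)/(√x+√20):
= (x - 20)/((x - 20)(√x+√20)) = 1/(√x+√20)
As x → 20: 1/(2√20)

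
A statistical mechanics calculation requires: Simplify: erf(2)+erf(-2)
erf is odd: erf(-2) = -erf(2)
erf(2) + erf(-2) = erf(2) - erf(2) = 0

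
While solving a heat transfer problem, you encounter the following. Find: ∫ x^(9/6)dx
Power rule: ∫ x^(3/2) dx = x^(5/2)/(5/2) + C

Answer: (2/5)·x^(5/2) + C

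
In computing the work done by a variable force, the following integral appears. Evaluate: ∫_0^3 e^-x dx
Antiderivative: -e^-x
Evaluate: -(e^-3 - 1)

Answer: (e^-3 - 1)/(-1)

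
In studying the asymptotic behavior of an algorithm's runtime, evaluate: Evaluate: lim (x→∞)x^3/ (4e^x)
Apply L'Hôpital 3 times (∞/∞ each time):
Eventually get 3!/(4e^x) → 0

Answer: 0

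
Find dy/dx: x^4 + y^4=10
Differentiate: 4x^3+4y^3·(dy/dx)=0
dy/dx=-4x^3/(4y^3)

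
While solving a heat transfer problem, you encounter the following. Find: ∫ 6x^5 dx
Using power rule: ∫ 6x^5 dx=6/6 x^6+C=x^6+C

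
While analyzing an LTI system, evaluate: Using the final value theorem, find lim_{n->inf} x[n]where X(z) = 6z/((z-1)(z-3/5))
Final value theorem: lim x[n]=lim_{z->1} (z-1)*X(z)
(z-1)*X(z)=6z/(z-3/5)
As z->1: 6/(1-3/5)=6/(2/5)=15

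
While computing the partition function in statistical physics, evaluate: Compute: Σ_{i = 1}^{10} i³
Using formula: Σ i^3=[n(n + 1)/2]²=[10·11/2]²=3025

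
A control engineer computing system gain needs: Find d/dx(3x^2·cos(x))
Product rule: (fg)'=f'g + fg'
f=3x^2, f'=6x
g=cos(x), g'=-sin(x)

Answer: 6x·cos(x) - 3x^2·sin(x)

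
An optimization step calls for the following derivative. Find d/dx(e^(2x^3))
Chain rule: d/dx[e^u] = e^u · u' where u = 2x^3
u' = 6x^2

Answer: 6x^2·e^(2x^3)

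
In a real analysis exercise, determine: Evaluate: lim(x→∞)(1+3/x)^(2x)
Rewrite as [(1+3/x)^x]^2.
lim(1+3/x)^x = e^3, so limit = (e^3)^2 = e^6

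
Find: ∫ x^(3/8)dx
Power rule: ∫ x^(3/8) dx = x^(11/8)/(11/8) + C

Answer: (8/11)·x^(11/8) + C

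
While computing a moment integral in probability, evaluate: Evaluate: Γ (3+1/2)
Γ(n+1/2)=(2n)!√π/(4^n·n!)
=720√π/(64·6)=(15/8)·√π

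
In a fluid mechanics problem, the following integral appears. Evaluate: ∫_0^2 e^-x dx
Antiderivative: -e^-x
Evaluate: -(e^-2-1)

Answer: (e^-2-1)/(-1)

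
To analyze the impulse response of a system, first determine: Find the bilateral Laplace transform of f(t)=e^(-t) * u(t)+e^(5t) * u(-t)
For e^(-t) * u(t): L = 1/(s+1), Re(s) > -1
For e^(5t) * u(-t): L = -1/(s-5), Re(s) < 5
Combined: F(s) = 1/(s+1)-1/(s-5), -1 < Re(s) < 5

Answer: 1/(s+1)-1/(s-5), ROC: -1 < Re(s) < 5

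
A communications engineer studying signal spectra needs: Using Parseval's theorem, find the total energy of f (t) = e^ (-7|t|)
Parseval's theorem: E = integral |f(t)|^2 dt = (1/2pi) integral |F(omega)|^2 domega
E = integral_{-inf}^{inf} e^(-14|t|) dt = 2 * integral_0^inf e^(-14t) dt = 2/(2 * 7) = 1/7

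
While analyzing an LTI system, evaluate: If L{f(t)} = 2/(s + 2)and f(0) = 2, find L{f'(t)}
L{f'(t)}=s·F(s) - f(0)=2s/(s+2)-2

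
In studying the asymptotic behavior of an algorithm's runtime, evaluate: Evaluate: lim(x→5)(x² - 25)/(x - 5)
Factor: (x² - 25) = (x-5)(x + 5)
Cancel (x-5): lim(x→5) (x + 5) = 10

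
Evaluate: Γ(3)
Γ(n) = (n-1)! for positive integers
Γ(3) = 2! = 2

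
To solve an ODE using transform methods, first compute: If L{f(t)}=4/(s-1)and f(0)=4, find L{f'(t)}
L{f'(t)} = s·F(s) - f(0) = 4s/(s-1)-4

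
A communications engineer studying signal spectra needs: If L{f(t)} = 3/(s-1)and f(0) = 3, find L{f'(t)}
L{f'(t)}=s·F(s) - f(0)=3s/(s-1) - 3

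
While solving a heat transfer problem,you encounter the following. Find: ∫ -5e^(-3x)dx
Since d/dx[e^(-3x)]=-3e^(-3x), we get 5/3 e^(-3x) + C

Answer: (5/3)e^(-3x) + C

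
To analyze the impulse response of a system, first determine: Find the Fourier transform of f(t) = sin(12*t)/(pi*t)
sin(W * t)/(pi * t) = (W/pi) * sinc(W * t/pi) is the impulse response of the ideal low-pass filter with cutoff W (here W = 12).
Its Fourier transform is a rectangular function:
F(omega) = 1 for |omega| < 12, 0 otherwise

Answer: rect(omega/24) [i.e., 1 for |omega| < 12, 0 otherwise]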